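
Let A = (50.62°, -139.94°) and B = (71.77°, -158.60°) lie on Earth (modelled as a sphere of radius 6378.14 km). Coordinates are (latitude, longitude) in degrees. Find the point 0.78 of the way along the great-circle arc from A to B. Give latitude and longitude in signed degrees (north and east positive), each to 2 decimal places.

The central angle between A and B is δ = 0.3971 rad.
With f = 0.78, the slerp weights are sin((1−f)δ)/sin δ = 0.2256 and sin(fδ)/sin δ = 0.7881.
Weighted sum of the unit vectors: (0.2256)·(-0.4856,-0.4083,0.7730) + (0.7881)·(-0.2913,-0.1141,0.9498) = (-0.3391, -0.1821, 0.9230).
Converting back: φ = atan2(z, √(x²+y²)) = 67.36°, λ = atan2(y, x) = -151.77°.

67.36°, -151.77°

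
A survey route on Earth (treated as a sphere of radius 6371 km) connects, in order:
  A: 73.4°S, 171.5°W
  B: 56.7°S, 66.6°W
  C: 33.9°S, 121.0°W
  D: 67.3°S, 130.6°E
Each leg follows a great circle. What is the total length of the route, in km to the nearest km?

16574 km

Leg A→B: central angle 0.7065 rad, distance 4501.1 km.
Leg B→C: central angle 0.7504 rad, distance 4780.6 km.
Leg C→D: central angle 1.1446 rad, distance 7292.1 km.
Total: 4501.1 + 4780.6 + 7292.1 ≈ 16574 km.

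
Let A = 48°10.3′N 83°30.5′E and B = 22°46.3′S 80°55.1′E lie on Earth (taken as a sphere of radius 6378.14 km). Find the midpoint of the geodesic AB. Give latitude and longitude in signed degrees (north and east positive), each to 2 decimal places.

The central angle between A and B is δ = 1.2389 rad.
With f = 0.5, the slerp weights are sin((1−f)δ)/sin δ = 0.6141 and sin(fδ)/sin δ = 0.6141.
Weighted sum of the unit vectors: (0.6141)·(0.0754,0.6626,0.7451) + (0.6141)·(0.1455,0.9105,-0.3871) = (0.1357, 0.9660, 0.2199).
Converting back: φ = atan2(z, √(x²+y²)) = 12.70°, λ = atan2(y, x) = 82.01°.

12.70°, 82.01°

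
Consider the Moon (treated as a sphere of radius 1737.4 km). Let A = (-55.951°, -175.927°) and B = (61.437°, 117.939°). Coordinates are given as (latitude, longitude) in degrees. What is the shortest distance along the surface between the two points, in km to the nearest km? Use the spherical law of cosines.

3890 km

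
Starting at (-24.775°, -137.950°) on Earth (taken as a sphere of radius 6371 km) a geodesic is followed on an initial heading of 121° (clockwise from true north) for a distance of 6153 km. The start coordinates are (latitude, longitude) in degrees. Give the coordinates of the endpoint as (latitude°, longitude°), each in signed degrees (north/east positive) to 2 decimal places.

Angular distance δ = d/R = 6153/6371 = 0.96578 rad; initial bearing θ = 2.1118 rad.
sin φ₂ = sin φ₁ cos δ + cos φ₁ sin δ cos θ = (-0.4191)(0.5688) + (0.9080)(0.8225)(-0.5150) = -0.6230, so φ₂ = -38.53°.
Δλ = atan2(sin θ sin δ cos φ₁, cos δ − sin φ₁ sin φ₂) = atan2(0.6401, 0.3077) = 64.326°.
λ₂ = -137.950° + 64.326° = -73.62°.

-38.53°, -73.62°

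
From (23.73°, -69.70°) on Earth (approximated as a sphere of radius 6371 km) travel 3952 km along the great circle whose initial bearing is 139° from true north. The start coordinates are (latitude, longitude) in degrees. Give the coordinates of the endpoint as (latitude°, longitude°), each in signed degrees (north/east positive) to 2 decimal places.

-4.25°, -47.22°

Angular distance δ = d/R = 3952/6371 = 0.62031 rad; initial bearing θ = 2.4260 rad.
sin φ₂ = sin φ₁ cos δ + cos φ₁ sin δ cos θ = (0.4024)(0.8137) + (0.9155)(0.5813)(-0.7547) = -0.0742, so φ₂ = -4.25°.
Δλ = atan2(sin θ sin δ cos φ₁, cos δ − sin φ₁ sin φ₂) = atan2(0.3491, 0.8435) = 22.483°.
λ₂ = -69.700° + 22.483° = -47.22°.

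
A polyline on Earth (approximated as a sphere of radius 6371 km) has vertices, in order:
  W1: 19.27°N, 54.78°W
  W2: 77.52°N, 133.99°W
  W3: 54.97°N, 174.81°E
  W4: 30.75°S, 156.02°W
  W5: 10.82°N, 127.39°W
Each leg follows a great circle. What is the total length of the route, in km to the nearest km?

26321 km

Leg W1→W2: central angle 1.2021 rad, distance 7658.5 km.
Leg W2→W3: central angle 0.5007 rad, distance 3190.2 km.
Leg W3→W4: central angle 1.5587 rad, distance 9930.7 km.
Leg W4→W5: central angle 0.8699 rad, distance 5541.9 km.
Total: 7658.5 + 3190.2 + 9930.7 + 5541.9 ≈ 26321 km.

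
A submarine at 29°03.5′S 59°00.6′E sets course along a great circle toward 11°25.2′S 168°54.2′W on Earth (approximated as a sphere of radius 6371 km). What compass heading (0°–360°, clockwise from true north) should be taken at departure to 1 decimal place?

124.1°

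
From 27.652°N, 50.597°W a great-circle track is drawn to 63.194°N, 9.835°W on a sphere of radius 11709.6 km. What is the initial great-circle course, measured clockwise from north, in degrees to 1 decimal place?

With φ₁ = 0.4826, φ₂ = 1.1029, Δλ = 0.7114 rad, the forward-azimuth formula gives
θ = atan2( sin Δλ cos φ₂ , cos φ₁ sin φ₂ − sin φ₁ cos φ₂ cos Δλ ) = atan2(0.2944, 0.6321) = 24.98°.
So the initial bearing is 25.0°.

25.0°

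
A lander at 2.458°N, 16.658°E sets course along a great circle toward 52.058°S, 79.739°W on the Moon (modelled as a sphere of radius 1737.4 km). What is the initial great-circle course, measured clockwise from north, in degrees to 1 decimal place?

217.9°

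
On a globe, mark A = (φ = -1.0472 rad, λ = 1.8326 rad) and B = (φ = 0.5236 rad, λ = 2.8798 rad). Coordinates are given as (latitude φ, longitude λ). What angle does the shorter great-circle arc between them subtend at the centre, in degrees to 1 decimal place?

Let φ₁ = -1.0472 rad, φ₂ = 0.5236 rad, and Δλ = 1.0472 rad.
cos c = sin φ₁ sin φ₂ + cos φ₁ cos φ₂ cos Δλ = (-0.8660)(0.5000) + (0.5000)(0.8660)(0.5000) = -0.21651,
so c = arccos(-0.21651) = 1.78903 rad.
So the angular separation is 102.5°.

102.5°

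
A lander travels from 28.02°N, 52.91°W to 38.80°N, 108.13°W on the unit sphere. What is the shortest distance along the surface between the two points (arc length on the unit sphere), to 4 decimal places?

In radians: φ₁ = 0.4890, φ₂ = 0.6772, Δλ = -55.220° = -0.9638 rad.
cos c = sin φ₁ sin φ₂ + cos φ₁ cos φ₂ cos Δλ = (0.4698)(0.6266) + (0.8828)(0.7793)(0.5704) = 0.68681,
so c = arccos(0.68681) = 0.81370 rad.
On the unit sphere the arc length equals the central angle: 0.8137.

0.8137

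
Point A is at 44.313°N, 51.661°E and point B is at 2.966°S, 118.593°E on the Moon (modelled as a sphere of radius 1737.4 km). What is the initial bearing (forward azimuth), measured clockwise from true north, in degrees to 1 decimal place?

With φ₁ = 0.7734, φ₂ = -0.0518, Δλ = 1.1682 rad, the forward-azimuth formula gives
θ = atan2( sin Δλ cos φ₂ , cos φ₁ sin φ₂ − sin φ₁ cos φ₂ cos Δλ ) = atan2(0.9188, -0.3104) = 108.67°.
So the initial bearing is 108.7°.

108.7°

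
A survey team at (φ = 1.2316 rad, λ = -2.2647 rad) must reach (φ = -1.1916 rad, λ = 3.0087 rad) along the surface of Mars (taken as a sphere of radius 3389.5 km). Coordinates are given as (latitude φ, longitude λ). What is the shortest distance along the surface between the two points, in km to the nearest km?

With latitudes φ₁ = 70.565°, φ₂ = -68.274° and longitude difference Δλ = -57.856°:
cos c = sin φ₁ sin φ₂ + cos φ₁ cos φ₂ cos Δλ = (0.9430)(-0.9290) + (0.3327)(0.3702)(0.5320) = -0.81050,
so c = arccos(-0.81050) = 2.51580 rad.
Distance = R·c = 3389.5 × 2.5158 ≈ 8527 km.

8527 km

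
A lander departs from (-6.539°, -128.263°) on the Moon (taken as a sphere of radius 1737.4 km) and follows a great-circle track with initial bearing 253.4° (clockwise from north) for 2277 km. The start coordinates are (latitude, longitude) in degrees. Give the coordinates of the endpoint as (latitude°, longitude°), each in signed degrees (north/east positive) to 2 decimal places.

-17.67°, 155.35°

Angular distance δ = d/R = 2277/1737.4 = 1.31058 rad; initial bearing θ = 4.4227 rad.
sin φ₂ = sin φ₁ cos δ + cos φ₁ sin δ cos θ = (-0.1139)(0.2573) + (0.9935)(0.9663)(-0.2857) = -0.3036, so φ₂ = -17.67°.
Δλ = atan2(sin θ sin δ cos φ₁, cos δ − sin φ₁ sin φ₂) = atan2(-0.9200, 0.2227) = -76.392°.
λ₂ = -128.263° − 76.392° = -204.65° → 155.35° after wrapping to (−180°, 180°].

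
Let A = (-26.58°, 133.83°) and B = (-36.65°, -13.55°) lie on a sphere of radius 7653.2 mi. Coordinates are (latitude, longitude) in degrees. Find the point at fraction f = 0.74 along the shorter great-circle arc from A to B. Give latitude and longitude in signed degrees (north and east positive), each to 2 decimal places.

-58.60°, 14.44°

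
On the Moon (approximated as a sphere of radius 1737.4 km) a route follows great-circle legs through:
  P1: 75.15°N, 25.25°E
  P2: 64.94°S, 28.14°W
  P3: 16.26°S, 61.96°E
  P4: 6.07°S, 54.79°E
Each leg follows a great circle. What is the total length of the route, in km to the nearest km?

Leg P1→P2: central angle 2.5164 rad, distance 4372.1 km.
Leg P2→P3: central angle 1.3151 rad, distance 2284.8 km.
Leg P3→P4: central angle 0.2160 rad, distance 375.3 km.
Total: 4372.1 + 2284.8 + 375.3 ≈ 7032 km.

7032 km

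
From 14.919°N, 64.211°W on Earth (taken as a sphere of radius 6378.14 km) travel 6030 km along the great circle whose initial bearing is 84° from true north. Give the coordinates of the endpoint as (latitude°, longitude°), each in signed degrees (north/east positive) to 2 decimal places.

13.45°, -8.21°

Angular distance δ = d/R = 6030/6378.14 = 0.94542 rad; initial bearing θ = 1.4661 rad.
sin φ₂ = sin φ₁ cos δ + cos φ₁ sin δ cos θ = (0.2575)(0.5854) + (0.9663)(0.8107)(0.1045) = 0.2326, so φ₂ = 13.45°.
Δλ = atan2(sin θ sin δ cos φ₁, cos δ − sin φ₁ sin φ₂) = atan2(0.7791, 0.5255) = 56.000°.
λ₂ = -64.211° + 56.000° = -8.21°.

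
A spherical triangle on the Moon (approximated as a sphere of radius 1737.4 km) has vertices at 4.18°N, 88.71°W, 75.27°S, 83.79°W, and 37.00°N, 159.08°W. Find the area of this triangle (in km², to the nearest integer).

Side lengths (central angles): a = 2.1300, b = 1.2541, c = 1.3876 rad; semiperimeter s = 2.3858.
By l'Huilier's theorem, tan(E/4) = √[tan(s/2) tan((s−a)/2) tan((s−b)/2) tan((s−c)/2)], giving spherical excess E = 1.2929 rad.
Area = E·R² = 1.2929 × (1737.4)² ≈ 3902657 km².

3902657 km²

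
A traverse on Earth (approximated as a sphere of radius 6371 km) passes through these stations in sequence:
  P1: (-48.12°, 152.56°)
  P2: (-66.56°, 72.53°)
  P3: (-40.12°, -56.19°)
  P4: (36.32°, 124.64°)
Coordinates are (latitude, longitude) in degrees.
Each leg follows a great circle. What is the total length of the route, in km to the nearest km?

31768 km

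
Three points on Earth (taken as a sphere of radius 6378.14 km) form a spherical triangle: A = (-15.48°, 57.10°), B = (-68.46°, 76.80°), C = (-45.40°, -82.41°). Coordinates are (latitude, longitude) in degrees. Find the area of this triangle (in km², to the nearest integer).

Side lengths (central angles): a = 1.1359, b = 1.9014, c = 0.9504 rad; semiperimeter s = 1.9938.
By l'Huilier's theorem, tan(E/4) = √[tan(s/2) tan((s−a)/2) tan((s−b)/2) tan((s−c)/2)], giving spherical excess E = 0.5453 rad.
Area = E·R² = 0.5453 × (6378.14)² ≈ 22182446 km².

22182446 km²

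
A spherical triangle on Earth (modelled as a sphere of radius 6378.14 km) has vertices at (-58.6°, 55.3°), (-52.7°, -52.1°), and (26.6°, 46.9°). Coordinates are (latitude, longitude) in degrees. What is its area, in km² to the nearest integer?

39549060 km²

Side lengths (central angles): a = 2.0274, b = 1.4920, c = 0.9465 rad; semiperimeter s = 2.2330.
By l'Huilier's theorem, tan(E/4) = √[tan(s/2) tan((s−a)/2) tan((s−b)/2) tan((s−c)/2)], giving spherical excess E = 0.9722 rad.
Area = E·R² = 0.9722 × (6378.14)² ≈ 39549060 km².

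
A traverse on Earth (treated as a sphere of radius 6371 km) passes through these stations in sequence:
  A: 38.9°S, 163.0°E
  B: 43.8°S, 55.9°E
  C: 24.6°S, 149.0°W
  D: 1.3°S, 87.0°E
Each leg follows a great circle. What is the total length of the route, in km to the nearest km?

33601 km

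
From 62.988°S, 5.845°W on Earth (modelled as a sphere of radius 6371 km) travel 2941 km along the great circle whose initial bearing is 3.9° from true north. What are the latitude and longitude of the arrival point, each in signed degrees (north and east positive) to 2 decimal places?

-36.57°, -3.68°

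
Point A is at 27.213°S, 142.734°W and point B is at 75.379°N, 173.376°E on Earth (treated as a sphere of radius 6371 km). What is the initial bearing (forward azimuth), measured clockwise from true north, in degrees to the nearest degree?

349°

With φ₁ = -0.4750, φ₂ = 1.3156, Δλ = -0.7660 rad, the forward-azimuth formula gives
θ = atan2( sin Δλ cos φ₂ , cos φ₁ sin φ₂ − sin φ₁ cos φ₂ cos Δλ ) = atan2(-0.1750, 0.9437) = -10.51°.
Adding 360° brings this into [0°, 360°): 349°.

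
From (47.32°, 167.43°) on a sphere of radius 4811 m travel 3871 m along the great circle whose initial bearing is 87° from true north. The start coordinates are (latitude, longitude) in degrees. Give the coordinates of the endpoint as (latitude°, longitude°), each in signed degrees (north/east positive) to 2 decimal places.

32.36°, -134.15°

Angular distance δ = d/R = 3871/4811 = 0.80461 rad; initial bearing θ = 1.5184 rad.
sin φ₂ = sin φ₁ cos δ + cos φ₁ sin δ cos θ = (0.7352)(0.6934) + (0.6779)(0.7206)(0.0523) = 0.5353, so φ₂ = 32.36°.
Δλ = atan2(sin θ sin δ cos φ₁, cos δ − sin φ₁ sin φ₂) = atan2(0.4878, 0.2999) = 58.421°.
λ₂ = 167.430° + 58.421° = 225.85° → -134.15° after wrapping to (−180°, 180°].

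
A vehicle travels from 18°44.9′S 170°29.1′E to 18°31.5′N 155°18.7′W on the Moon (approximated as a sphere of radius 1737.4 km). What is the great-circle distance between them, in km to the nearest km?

1521 km

In radians: φ₁ = -0.3272, φ₂ = 0.3233, Δλ = 34.203° = 0.5970 rad.
Haversine: a = sin²(Δφ/2) + cos φ₁ cos φ₂ sin²(Δλ/2) = 0.1021 + (0.9469)(0.9482)(0.0865) = 0.17977.
Central angle c = 2·arcsin(√a) = 0.87569 rad.
Distance = R·c = 1737.4 × 0.8757 ≈ 1521 km.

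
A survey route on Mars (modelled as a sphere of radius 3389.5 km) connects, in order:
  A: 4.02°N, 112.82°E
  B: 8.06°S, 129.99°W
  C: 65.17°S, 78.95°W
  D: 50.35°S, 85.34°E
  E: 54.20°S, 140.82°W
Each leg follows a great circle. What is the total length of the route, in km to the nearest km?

18751 km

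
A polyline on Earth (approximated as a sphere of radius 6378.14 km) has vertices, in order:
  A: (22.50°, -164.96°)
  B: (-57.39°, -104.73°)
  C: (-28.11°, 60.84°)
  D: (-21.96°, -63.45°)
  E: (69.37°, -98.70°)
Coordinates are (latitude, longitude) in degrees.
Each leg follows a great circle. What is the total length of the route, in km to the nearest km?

Leg A→B: central angle 1.6460 rad, distance 10498.5 km.
Leg B→C: central angle 1.6343 rad, distance 10423.8 km.
Leg C→D: central angle 1.8595 rad, distance 11859.9 km.
Leg D→E: central angle 1.6540 rad, distance 10549.6 km.
Total: 10498.5 + 10423.8 + 11859.9 + 10549.6 ≈ 43332 km.

43332 km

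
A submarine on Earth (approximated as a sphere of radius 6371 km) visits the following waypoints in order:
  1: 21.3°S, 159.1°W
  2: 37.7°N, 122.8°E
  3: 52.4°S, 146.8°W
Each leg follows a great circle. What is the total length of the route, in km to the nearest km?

23709 km

Leg 1→2: central angle 1.6410 rad, distance 10454.7 km.
Leg 2→3: central angle 2.0805 rad, distance 13254.6 km.
Total: 10454.7 + 13254.6 ≈ 23709 km.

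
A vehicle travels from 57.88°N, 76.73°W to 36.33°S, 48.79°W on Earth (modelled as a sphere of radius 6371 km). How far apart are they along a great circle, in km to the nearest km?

10795 km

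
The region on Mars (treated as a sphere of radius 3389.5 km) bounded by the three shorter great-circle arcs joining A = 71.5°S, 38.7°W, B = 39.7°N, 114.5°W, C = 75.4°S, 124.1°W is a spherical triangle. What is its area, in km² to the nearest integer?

Side lengths (central angles): a = 2.0119, b = 0.3921, c = 2.1482 rad; semiperimeter s = 2.2761.
By l'Huilier's theorem, tan(E/4) = √[tan(s/2) tan((s−a)/2) tan((s−b)/2) tan((s−c)/2)], giving spherical excess E = 0.6312 rad.
Area = E·R² = 0.6312 × (3389.5)² ≈ 7251855 km².

7251855 km²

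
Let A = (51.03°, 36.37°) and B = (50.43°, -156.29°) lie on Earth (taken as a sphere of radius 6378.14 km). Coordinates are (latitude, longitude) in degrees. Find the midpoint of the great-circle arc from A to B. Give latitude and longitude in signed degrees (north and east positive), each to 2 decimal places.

84.84°, 123.34°

Central angle δ = 1.3608 rad. Interpolating on the sphere with fraction f = 0.5:
P = [sin((1−f)δ)·A + sin(fδ)·B] / sin δ = 0.6432·A + 0.6432·B in Cartesian coordinates,
giving P = (-0.0494, 0.0751, 0.9959), i.e. latitude 84.84°, longitude 123.34°.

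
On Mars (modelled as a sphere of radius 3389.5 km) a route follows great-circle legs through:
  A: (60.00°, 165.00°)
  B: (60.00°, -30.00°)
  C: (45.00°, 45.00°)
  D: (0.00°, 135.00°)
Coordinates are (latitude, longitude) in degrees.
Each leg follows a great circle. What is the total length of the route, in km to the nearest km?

Leg A→B: central angle 1.0373 rad, distance 3516.0 km.
Leg B→C: central angle 0.7900 rad, distance 2677.5 km.
Leg C→D: central angle 1.5708 rad, distance 5324.2 km.
Total: 3516.0 + 2677.5 + 5324.2 ≈ 11518 km.

11518 km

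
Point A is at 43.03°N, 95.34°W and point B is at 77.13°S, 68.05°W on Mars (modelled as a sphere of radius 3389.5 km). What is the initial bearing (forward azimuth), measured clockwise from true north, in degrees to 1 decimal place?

173.1°

Δλ = 27.290° = 0.4763 rad.
y = sin Δλ · cos φ₂ = (0.4585)(0.2227) = 0.1021
x = cos φ₁ sin φ₂ − sin φ₁ cos φ₂ cos Δλ = (0.7310)(-0.9749) − (0.6824)(0.2227)(0.8887) = -0.8477
θ = atan2(y, x) = 173.13°, so the bearing is 173.1°.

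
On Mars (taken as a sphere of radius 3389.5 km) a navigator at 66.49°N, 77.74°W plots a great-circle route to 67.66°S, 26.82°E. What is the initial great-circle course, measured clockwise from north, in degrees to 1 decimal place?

127.4°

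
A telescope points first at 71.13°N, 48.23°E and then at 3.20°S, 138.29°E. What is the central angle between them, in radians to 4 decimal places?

1.6240 rad

In radians: φ₁ = 1.2415, φ₂ = -0.0559, Δλ = 90.060° = 1.5718 rad.
Haversine: a = sin²(Δφ/2) + cos φ₁ cos φ₂ sin²(Δλ/2) = 0.3650 + (0.3234)(0.9984)(0.5005) = 0.52658.
Central angle c = 2·arcsin(√a) = 1.62398 rad.
So the angular separation is 1.6240 rad.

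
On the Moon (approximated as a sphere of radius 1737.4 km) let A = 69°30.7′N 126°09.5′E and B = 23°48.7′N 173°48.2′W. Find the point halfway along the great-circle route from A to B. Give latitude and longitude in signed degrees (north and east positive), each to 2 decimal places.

Central angle δ = 1.0026 rad. Interpolating on the sphere with fraction f = 0.5:
P = [sin((1−f)δ)·A + sin(fδ)·B] / sin δ = 0.5702·A + 0.5702·B in Cartesian coordinates,
giving P = (-0.6363, 0.1048, 0.7643), i.e. latitude 49.84°, longitude 170.65°.

49.84°, 170.65°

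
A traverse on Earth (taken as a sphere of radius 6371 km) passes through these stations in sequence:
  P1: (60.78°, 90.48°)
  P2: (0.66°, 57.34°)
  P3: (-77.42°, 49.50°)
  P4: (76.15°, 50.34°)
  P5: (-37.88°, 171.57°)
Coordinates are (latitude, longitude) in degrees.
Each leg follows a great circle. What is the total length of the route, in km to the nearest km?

47922 km

Leg P1→P2: central angle 1.1387 rad, distance 7254.6 km.
Leg P2→P3: central angle 1.3648 rad, distance 8695.4 km.
Leg P3→P4: central angle 2.6803 rad, distance 17076.3 km.
Leg P4→P5: central angle 2.3380 rad, distance 14895.4 km.
Total: 7254.6 + 8695.4 + 17076.3 + 14895.4 ≈ 47922 km.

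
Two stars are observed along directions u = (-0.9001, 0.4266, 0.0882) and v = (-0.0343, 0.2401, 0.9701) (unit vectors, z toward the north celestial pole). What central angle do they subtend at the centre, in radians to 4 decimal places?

1.3501 rad

u·v = 0.2189; |u| = 1.0000, |v| = 1.0000.
cos θ = (u·v)/(|u||v|) = 0.2189, so θ = 1.3501 rad.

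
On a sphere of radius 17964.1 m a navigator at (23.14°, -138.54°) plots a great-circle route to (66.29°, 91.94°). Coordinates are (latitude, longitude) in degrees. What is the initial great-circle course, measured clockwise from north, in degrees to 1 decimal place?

341.8°

With φ₁ = 0.4039, φ₂ = 1.1570, Δλ = -2.2606 rad, the forward-azimuth formula gives
θ = atan2( sin Δλ cos φ₂ , cos φ₁ sin φ₂ − sin φ₁ cos φ₂ cos Δλ ) = atan2(-0.3102, 0.9425) = -18.22°.
Adding 360° brings this into [0°, 360°): 341.8°.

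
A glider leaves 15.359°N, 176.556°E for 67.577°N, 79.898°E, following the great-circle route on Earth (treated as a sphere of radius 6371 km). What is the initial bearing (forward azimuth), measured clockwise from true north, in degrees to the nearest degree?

Δλ = -96.658° = -1.6870 rad.
y = sin Δλ · cos φ₂ = (-0.9933)(0.3814) = -0.3789
x = cos φ₁ sin φ₂ − sin φ₁ cos φ₂ cos Δλ = (0.9643)(0.9244) − (0.2649)(0.3814)(-0.1159) = 0.9031
θ = atan2(y, x) = -22.76°; adding 360° gives 337°.

337°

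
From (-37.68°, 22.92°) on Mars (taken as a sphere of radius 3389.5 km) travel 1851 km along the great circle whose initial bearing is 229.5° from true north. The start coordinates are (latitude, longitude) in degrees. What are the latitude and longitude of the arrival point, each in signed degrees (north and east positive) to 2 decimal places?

-52.12°, -17.11°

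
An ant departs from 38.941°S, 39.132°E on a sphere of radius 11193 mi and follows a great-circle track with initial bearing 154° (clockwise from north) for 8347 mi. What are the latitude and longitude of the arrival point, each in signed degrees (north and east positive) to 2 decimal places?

-69.40°, 96.83°

Angular distance δ = d/R = 8347/11193 = 0.74573 rad; initial bearing θ = 2.6878 rad.
sin φ₂ = sin φ₁ cos δ + cos φ₁ sin δ cos θ = (-0.6285)(0.7346) + (0.7778)(0.6785)(-0.8988) = -0.9360, so φ₂ = -69.40°.
Δλ = atan2(sin θ sin δ cos φ₁, cos δ − sin φ₁ sin φ₂) = atan2(0.2313, 0.1463) = 57.696°.
λ₂ = 39.132° + 57.696° = 96.83°.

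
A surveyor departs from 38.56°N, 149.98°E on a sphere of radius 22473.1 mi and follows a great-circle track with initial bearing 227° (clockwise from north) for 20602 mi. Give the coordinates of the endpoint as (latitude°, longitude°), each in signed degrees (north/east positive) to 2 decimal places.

-2.52°, 114.46°

Angular distance δ = d/R = 20602/22473.1 = 0.91674 rad; initial bearing θ = 3.9619 rad.
sin φ₂ = sin φ₁ cos δ + cos φ₁ sin δ cos θ = (0.6233)(0.6084) + (0.7820)(0.7936)(-0.6820) = -0.0440, so φ₂ = -2.52°.
Δλ = atan2(sin θ sin δ cos φ₁, cos δ − sin φ₁ sin φ₂) = atan2(-0.4539, 0.6358) = -35.520°.
λ₂ = 149.980° − 35.520° = 114.46°.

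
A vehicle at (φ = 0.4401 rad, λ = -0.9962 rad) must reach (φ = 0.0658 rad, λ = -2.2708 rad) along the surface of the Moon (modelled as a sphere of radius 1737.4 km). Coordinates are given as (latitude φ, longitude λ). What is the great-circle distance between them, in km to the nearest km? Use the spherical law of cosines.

2215 km

With latitudes φ₁ = 25.216°, φ₂ = 3.770° and longitude difference Δλ = -73.029°:
cos c = sin φ₁ sin φ₂ + cos φ₁ cos φ₂ cos Δλ = (0.4260)(0.0658) + (0.9047)(0.9978)(0.2919) = 0.29151,
so c = arccos(0.29151) = 1.27499 rad.
Distance = R·c = 1737.4 × 1.2750 ≈ 2215 km.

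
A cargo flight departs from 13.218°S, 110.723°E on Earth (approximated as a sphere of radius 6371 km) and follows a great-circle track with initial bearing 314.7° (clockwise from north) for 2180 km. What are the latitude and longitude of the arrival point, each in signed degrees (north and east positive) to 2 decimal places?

0.82°, 96.92°

Angular distance δ = d/R = 2180/6371 = 0.34218 rad; initial bearing θ = 5.4926 rad.
sin φ₂ = sin φ₁ cos δ + cos φ₁ sin δ cos θ = (-0.2287)(0.9420) + (0.9735)(0.3355)(0.7034) = 0.0144, so φ₂ = 0.82°.
Δλ = atan2(sin θ sin δ cos φ₁, cos δ − sin φ₁ sin φ₂) = atan2(-0.2322, 0.9453) = -13.799°.
λ₂ = 110.723° − 13.799° = 96.92°.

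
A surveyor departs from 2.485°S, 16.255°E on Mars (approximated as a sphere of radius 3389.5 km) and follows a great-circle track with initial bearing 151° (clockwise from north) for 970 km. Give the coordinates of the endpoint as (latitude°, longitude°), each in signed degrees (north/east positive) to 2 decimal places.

-16.75°, 24.47°

Angular distance δ = d/R = 970/3389.5 = 0.28618 rad; initial bearing θ = 2.6354 rad.
sin φ₂ = sin φ₁ cos δ + cos φ₁ sin δ cos θ = (-0.0434)(0.9593) + (0.9991)(0.2823)(-0.8746) = -0.2883, so φ₂ = -16.75°.
Δλ = atan2(sin θ sin δ cos φ₁, cos δ − sin φ₁ sin φ₂) = atan2(0.1367, 0.9468) = 8.217°.
λ₂ = 16.255° + 8.217° = 24.47°.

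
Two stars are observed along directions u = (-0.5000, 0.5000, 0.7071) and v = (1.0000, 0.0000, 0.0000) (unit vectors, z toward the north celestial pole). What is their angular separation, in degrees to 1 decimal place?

120.0°

u·v = -0.5000; |u| = 1.0000, |v| = 1.0000.
cos θ = (u·v)/(|u||v|) = -0.5000, so θ = 120.0°.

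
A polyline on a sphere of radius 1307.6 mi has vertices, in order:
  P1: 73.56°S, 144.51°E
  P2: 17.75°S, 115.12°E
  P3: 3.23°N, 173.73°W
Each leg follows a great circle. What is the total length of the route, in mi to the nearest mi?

2997 mi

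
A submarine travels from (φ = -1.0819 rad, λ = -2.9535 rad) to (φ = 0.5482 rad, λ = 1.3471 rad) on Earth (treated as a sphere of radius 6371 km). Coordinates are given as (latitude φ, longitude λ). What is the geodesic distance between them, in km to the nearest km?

14272 km

In radians: φ₁ = -1.0819, φ₂ = 0.5482, Δλ = -113.594° = -1.9826 rad.
cos c = sin φ₁ sin φ₂ + cos φ₁ cos φ₂ cos Δλ = (-0.8829)(0.5212) + (0.4697)(0.8535)(-0.4002) = -0.62053,
so c = arccos(-0.62053) = 2.24022 rad.
Distance = R·c = 6371 × 2.2402 ≈ 14272 km.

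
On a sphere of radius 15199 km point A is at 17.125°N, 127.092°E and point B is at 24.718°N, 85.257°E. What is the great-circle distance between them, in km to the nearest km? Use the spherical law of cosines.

With latitudes φ₁ = 17.125°, φ₂ = 24.718° and longitude difference Δλ = -41.835°:
cos c = sin φ₁ sin φ₂ + cos φ₁ cos φ₂ cos Δλ = (0.2945)(0.4182) + (0.9557)(0.9084)(0.7451) = 0.76992,
so c = arccos(0.76992) = 0.69207 rad.
Distance = R·c = 15199 × 0.6921 ≈ 10519 km.

10519 km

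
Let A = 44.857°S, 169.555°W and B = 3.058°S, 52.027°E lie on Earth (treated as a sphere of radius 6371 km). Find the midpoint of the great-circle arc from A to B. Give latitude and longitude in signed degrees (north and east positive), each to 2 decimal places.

-48.81°, 97.16°

The central angle between A and B is δ = 2.0850 rad.
With f = 0.5, the slerp weights are sin((1−f)δ)/sin δ = 0.9920 and sin(fδ)/sin δ = 0.9920.
Weighted sum of the unit vectors: (0.9920)·(-0.6971,-0.1285,-0.7053) + (0.9920)·(0.6144,0.7872,-0.0533) = (-0.0820, 0.6534, -0.7526).
Converting back: φ = atan2(z, √(x²+y²)) = -48.81°, λ = atan2(y, x) = 97.16°.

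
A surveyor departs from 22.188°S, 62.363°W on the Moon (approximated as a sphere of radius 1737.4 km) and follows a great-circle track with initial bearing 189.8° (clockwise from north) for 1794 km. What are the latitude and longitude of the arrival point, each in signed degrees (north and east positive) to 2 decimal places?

-77.69°, -105.66°

Angular distance δ = d/R = 1794/1737.4 = 1.03258 rad; initial bearing θ = 3.3126 rad.
sin φ₂ = sin φ₁ cos δ + cos φ₁ sin δ cos θ = (-0.3776)(0.5126) + (0.9259)(0.8586)(-0.9854) = -0.9770, so φ₂ = -77.69°.
Δλ = atan2(sin θ sin δ cos φ₁, cos δ − sin φ₁ sin φ₂) = atan2(-0.1353, 0.1436) = -43.293°.
λ₂ = -62.363° − 43.293° = -105.66°.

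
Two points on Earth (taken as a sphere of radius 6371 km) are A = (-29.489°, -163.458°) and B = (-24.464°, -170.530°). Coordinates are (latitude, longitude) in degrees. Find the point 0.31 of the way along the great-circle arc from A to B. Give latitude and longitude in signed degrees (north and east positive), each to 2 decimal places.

Central angle δ = 0.1406 rad. Interpolating on the sphere with fraction f = 0.31:
P = [sin((1−f)δ)·A + sin(fδ)·B] / sin δ = 0.6912·A + 0.3109·B in Cartesian coordinates,
giving P = (-0.8559, -0.2179, -0.4690), i.e. latitude -27.97°, longitude -165.72°.

-27.97°, -165.72°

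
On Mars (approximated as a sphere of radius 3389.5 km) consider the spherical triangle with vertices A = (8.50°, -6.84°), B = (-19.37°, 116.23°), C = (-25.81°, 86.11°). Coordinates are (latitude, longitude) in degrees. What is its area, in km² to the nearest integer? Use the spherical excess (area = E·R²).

2053856 km²

Side lengths (central angles): a = 0.4970, b = 1.6812, c = 2.1629 rad; semiperimeter s = 2.1706.
By l'Huilier's theorem, tan(E/4) = √[tan(s/2) tan((s−a)/2) tan((s−b)/2) tan((s−c)/2)], giving spherical excess E = 0.1788 rad.
Area = E·R² = 0.1788 × (3389.5)² ≈ 2053856 km².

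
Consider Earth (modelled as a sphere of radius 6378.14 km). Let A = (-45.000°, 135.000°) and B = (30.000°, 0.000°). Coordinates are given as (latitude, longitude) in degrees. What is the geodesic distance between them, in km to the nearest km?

Let φ₁ = -0.7854 rad, φ₂ = 0.5236 rad, and Δλ = -2.3562 rad.
cos c = sin φ₁ sin φ₂ + cos φ₁ cos φ₂ cos Δλ = (-0.7071)(0.5000) + (0.7071)(0.8660)(-0.7071) = -0.78657,
so c = arccos(-0.78657) = 2.47602 rad.
Distance = R·c = 6378.14 × 2.4760 ≈ 15792 km.

15792 km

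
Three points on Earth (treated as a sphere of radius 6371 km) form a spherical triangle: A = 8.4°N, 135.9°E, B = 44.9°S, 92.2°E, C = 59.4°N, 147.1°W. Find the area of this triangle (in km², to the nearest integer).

2390861 km²

Side lengths (central angles): a = 2.4843, b = 1.3294, c = 1.1555 rad; semiperimeter s = 2.4846.
By l'Huilier's theorem, tan(E/4) = √[tan(s/2) tan((s−a)/2) tan((s−b)/2) tan((s−c)/2)], giving spherical excess E = 0.0589 rad.
Area = E·R² = 0.0589 × (6371)² ≈ 2390861 km².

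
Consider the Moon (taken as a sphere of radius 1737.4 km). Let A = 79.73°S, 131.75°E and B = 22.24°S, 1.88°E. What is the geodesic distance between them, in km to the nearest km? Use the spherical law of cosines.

2260 km

In radians: φ₁ = -1.3916, φ₂ = -0.3882, Δλ = -129.870° = -2.2667 rad.
cos c = sin φ₁ sin φ₂ + cos φ₁ cos φ₂ cos Δλ = (-0.9840)(-0.3785) + (0.1783)(0.9256)(-0.6410) = 0.26664,
so c = arccos(0.26664) = 1.30090 rad.
Distance = R·c = 1737.4 × 1.3009 ≈ 2260 km.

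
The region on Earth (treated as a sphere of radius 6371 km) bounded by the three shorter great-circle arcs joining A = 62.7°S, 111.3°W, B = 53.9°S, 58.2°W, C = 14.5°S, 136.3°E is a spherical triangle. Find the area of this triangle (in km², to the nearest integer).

13155718 km²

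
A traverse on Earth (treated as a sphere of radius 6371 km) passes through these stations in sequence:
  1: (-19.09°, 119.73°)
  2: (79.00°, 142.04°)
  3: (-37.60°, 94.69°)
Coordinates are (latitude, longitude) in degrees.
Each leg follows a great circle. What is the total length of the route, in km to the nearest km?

24312 km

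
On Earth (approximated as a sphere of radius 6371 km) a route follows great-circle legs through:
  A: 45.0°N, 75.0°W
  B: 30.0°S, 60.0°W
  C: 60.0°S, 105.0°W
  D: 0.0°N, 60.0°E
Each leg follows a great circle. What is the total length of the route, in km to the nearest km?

Leg A→B: central angle 1.3305 rad, distance 8476.9 km.
Leg B→C: central angle 0.7389 rad, distance 4707.6 km.
Leg C→D: central angle 2.0748 rad, distance 13218.8 km.
Total: 8476.9 + 4707.6 + 13218.8 ≈ 26403 km.

26403 km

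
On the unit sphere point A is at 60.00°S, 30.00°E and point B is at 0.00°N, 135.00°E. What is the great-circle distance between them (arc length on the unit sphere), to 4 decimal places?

In radians: φ₁ = -1.0472, φ₂ = 0.0000, Δλ = 105.000° = 1.8326 rad.
Haversine: a = sin²(Δφ/2) + cos φ₁ cos φ₂ sin²(Δλ/2) = 0.2500 + (0.5000)(1.0000)(0.6294) = 0.56470.
Central angle c = 2·arcsin(√a) = 1.70057 rad.
On the unit sphere the arc length equals the central angle: 1.7006.

1.7006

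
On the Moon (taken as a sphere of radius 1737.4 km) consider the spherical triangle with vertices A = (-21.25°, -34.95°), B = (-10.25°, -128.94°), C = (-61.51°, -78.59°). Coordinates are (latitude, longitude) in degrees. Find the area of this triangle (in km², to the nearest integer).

Side lengths (central angles): a = 1.0974, b = 0.8759, c = 1.5701 rad; semiperimeter s = 1.7717.
By l'Huilier's theorem, tan(E/4) = √[tan(s/2) tan((s−a)/2) tan((s−b)/2) tan((s−c)/2)], giving spherical excess E = 0.5737 rad.
Area = E·R² = 0.5737 × (1737.4)² ≈ 1731707 km².

1731707 km²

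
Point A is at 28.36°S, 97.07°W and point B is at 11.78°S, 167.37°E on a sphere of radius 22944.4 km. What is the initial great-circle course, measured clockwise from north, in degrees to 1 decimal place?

Δλ = -95.560° = -1.6678 rad.
y = sin Δλ · cos φ₂ = (-0.9953)(0.9789) = -0.9743
x = cos φ₁ sin φ₂ − sin φ₁ cos φ₂ cos Δλ = (0.8800)(-0.2042) − (-0.4750)(0.9789)(-0.0969) = -0.2247
θ = atan2(y, x) = -102.99°; adding 360° gives 257.0°.

257.0°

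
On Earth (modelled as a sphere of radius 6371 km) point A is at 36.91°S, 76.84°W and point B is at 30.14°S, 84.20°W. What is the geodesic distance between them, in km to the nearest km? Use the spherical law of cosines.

1015 km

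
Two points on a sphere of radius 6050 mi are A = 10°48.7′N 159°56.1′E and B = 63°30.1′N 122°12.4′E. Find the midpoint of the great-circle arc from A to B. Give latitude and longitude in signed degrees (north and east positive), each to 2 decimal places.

The central angle between A and B is δ = 1.0304 rad.
With f = 0.5, the slerp weights are sin((1−f)δ)/sin δ = 0.5746 and sin(fδ)/sin δ = 0.5746.
Weighted sum of the unit vectors: (0.5746)·(-0.9226,0.3370,0.1876) + (0.5746)·(-0.2378,0.3775,0.8949) = (-0.6668, 0.4105, 0.6220).
Converting back: φ = atan2(z, √(x²+y²)) = 38.46°, λ = atan2(y, x) = 148.38°.

38.46°, 148.38°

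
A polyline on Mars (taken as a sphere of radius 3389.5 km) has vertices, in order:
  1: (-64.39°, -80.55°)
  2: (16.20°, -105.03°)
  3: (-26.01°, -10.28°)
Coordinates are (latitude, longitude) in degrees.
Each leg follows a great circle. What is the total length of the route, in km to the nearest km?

10881 km

Leg 1→2: central angle 1.4443 rad, distance 4895.4 km.
Leg 2→3: central angle 1.7658 rad, distance 5985.3 km.
Total: 4895.4 + 5985.3 ≈ 10881 km.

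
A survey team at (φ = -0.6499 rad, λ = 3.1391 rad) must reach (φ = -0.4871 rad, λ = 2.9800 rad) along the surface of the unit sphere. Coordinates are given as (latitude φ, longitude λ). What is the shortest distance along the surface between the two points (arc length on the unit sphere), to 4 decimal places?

In radians: φ₁ = -0.6499, φ₂ = -0.4871, Δλ = -9.116° = -0.1591 rad.
cos c = sin φ₁ sin φ₂ + cos φ₁ cos φ₂ cos Δλ = (-0.6051)(-0.4681) + (0.7961)(0.8837)(0.9874) = 0.97789,
so c = arccos(0.97789) = 0.21067 rad.
On the unit sphere the arc length equals the central angle: 0.2107.

0.2107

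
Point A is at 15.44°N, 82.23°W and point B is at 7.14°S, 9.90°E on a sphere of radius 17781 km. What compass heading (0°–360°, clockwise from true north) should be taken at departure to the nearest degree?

96°

Δλ = 92.130° = 1.6080 rad.
y = sin Δλ · cos φ₂ = (0.9993)(0.9922) = 0.9916
x = cos φ₁ sin φ₂ − sin φ₁ cos φ₂ cos Δλ = (0.9639)(-0.1243) − (0.2662)(0.9922)(-0.0372) = -0.1100
θ = atan2(y, x) = 96.33°, so the bearing is 96°.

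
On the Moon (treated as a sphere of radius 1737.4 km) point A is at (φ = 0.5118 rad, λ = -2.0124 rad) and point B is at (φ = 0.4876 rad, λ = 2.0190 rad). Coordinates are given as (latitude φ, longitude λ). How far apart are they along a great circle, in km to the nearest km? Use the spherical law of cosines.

Let φ₁ = 0.5118 rad, φ₂ = 0.4876 rad, and Δλ = -2.2518 rad.
cos c = sin φ₁ sin φ₂ + cos φ₁ cos φ₂ cos Δλ = (0.4897)(0.4685) + (0.8719)(0.8835)(-0.6296) = -0.25547,
so c = arccos(-0.25547) = 1.82913 rad.
Distance = R·c = 1737.4 × 1.8291 ≈ 3178 km.

3178 km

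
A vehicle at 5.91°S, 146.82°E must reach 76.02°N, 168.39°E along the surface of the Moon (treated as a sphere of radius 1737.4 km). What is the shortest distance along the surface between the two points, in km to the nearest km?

2514 km

With latitudes φ₁ = -5.910°, φ₂ = 76.020° and longitude difference Δλ = 21.570°:
cos c = sin φ₁ sin φ₂ + cos φ₁ cos φ₂ cos Δλ = (-0.1030)(0.9704) + (0.9947)(0.2416)(0.9300) = 0.12355,
so c = arccos(0.12355) = 1.44693 rad.
Distance = R·c = 1737.4 × 1.4469 ≈ 2514 km.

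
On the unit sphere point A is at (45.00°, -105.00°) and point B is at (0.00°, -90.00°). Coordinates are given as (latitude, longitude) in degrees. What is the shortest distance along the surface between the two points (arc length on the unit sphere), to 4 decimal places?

0.8189

Let φ₁ = 0.7854 rad, φ₂ = 0.0000 rad, and Δλ = 0.2618 rad.
cos c = sin φ₁ sin φ₂ + cos φ₁ cos φ₂ cos Δλ = (0.7071)(0.0000) + (0.7071)(1.0000)(0.9659) = 0.68301,
so c = arccos(0.68301) = 0.81892 rad.
On the unit sphere the arc length equals the central angle: 0.8189.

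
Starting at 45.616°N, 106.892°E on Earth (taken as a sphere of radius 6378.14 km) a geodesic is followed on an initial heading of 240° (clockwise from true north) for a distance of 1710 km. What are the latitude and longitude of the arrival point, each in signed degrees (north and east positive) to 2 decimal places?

36.62°, 90.28°

Angular distance δ = d/R = 1710/6378.14 = 0.26810 rad; initial bearing θ = 4.1888 rad.
sin φ₂ = sin φ₁ cos δ + cos φ₁ sin δ cos θ = (0.7147)(0.9643) + (0.6995)(0.2649)(-0.5000) = 0.5965, so φ₂ = 36.62°.
Δλ = atan2(sin θ sin δ cos φ₁, cos δ − sin φ₁ sin φ₂) = atan2(-0.1605, 0.5380) = -16.608°.
λ₂ = 106.892° − 16.608° = 90.28°.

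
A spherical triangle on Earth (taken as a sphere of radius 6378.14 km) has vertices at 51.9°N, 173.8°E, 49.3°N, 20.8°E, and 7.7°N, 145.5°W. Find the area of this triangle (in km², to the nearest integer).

27330913 km²

Side lengths (central angles): a = 2.1250, b = 0.9655, c = 1.3304 rad; semiperimeter s = 2.2104.
By l'Huilier's theorem, tan(E/4) = √[tan(s/2) tan((s−a)/2) tan((s−b)/2) tan((s−c)/2)], giving spherical excess E = 0.6718 rad.
Area = E·R² = 0.6718 × (6378.14)² ≈ 27330913 km².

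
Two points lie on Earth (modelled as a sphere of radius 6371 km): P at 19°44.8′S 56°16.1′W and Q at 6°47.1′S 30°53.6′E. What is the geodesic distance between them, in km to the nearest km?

9458 km

With latitudes φ₁ = -19.747°, φ₂ = -6.785° and longitude difference Δλ = 87.162°:
Haversine: a = sin²(Δφ/2) + cos φ₁ cos φ₂ sin²(Δλ/2) = 0.0127 + (0.9412)(0.9930)(0.4752) = 0.45690.
Central angle c = 2·arcsin(√a) = 1.48449 rad.
Distance = R·c = 6371 × 1.4845 ≈ 9458 km.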